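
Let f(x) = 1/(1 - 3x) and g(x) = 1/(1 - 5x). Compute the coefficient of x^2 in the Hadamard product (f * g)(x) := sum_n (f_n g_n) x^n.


f has coefficients f_k = 3^k and g has coefficients g_k = 5^k, so the Hadamard product has coefficient (f*g)_k = 3^k * 5^k = 15^k.
For k = 2: 15^2 = 225.

225


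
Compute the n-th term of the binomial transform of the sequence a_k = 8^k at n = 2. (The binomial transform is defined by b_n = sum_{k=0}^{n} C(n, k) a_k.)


With a_k = 8^k, b_n = sum_{k=0}^{n} C(n, k) 8^k = (1 + 8)^n by the binomial theorem.
For n = 2: (1 + 8)^2 = 9^2 = 81.

81


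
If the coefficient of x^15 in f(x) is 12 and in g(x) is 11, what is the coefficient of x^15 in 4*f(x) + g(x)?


Scalar multiplication scales coefficients: 4 * 12 = 48.
Then add the g coefficient: 48 + 11
= 59

59


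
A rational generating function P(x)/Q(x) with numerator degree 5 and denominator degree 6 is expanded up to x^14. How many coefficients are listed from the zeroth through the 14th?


Expanding up to x^14 gives the coefficients for x^0, x^1, ..., x^14.
That is 14 + 1 = 15 coefficients in total.

15


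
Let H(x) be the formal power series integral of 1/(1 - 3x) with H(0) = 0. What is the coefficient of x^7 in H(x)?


1/(1 - 3x) = sum_{k>=0} 3^k x^k. Integrating termwise with H(0) = 0:
H(x) = sum_{k>=0} 3^k x^(k+1) / (k+1) = sum_{m>=1} 3^(m-1) x^m / m.
For m = 7: 3^6/7 = 729/7 = 729/7.

729/7


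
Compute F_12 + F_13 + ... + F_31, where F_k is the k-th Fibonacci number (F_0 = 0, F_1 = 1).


Use the identity sum_{k=0}^{N} F_k = F_{N+2} - 1 (which follows from F_{k+2} - F_{k+1} = F_k). Then
sum_{k=12}^{31} F_k = (F_{33} - 1) - (F_{13} - 1) = F_{33} - F_{13}.
Computing: F_{33} = 3524578, F_{13} = 233, so
Sum = 3524578 - 233 = 3524345.

3524345


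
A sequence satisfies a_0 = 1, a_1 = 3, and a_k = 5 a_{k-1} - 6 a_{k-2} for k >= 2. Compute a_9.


The characteristic equation is t^2 - 5 t + 6 = 0, with roots r_1 = 3 and r_2 = 2 (so c_1 = r_1 + r_2, c_2 = -r_1 r_2 as required).
One can use the closed form a_n = A r_1^n + B r_2^n, but direct iteration is more reliable:
a_0 = 1, a_1 = 3, a_2 = 9, a_3 = 27, a_4 = 81, a_5 = 243, a_6 = 729, a_7 = 2187, a_8 = 6561, a_9 = 19683.
So a_9 = 19683.

19683


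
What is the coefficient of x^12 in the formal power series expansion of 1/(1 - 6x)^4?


The general identity 1/(1 - c x)^r = sum_{k>=0} c^k C(k + r - 1, r - 1) x^k follows by substituting y = c x into 1/(1 - y)^r = sum_{k>=0} C(k + r - 1, r - 1) y^k.
For c = 6, r = 4, k = 12:
6^12 * C(15, 3) = 2176782336 * 455 = 990435962880.

990435962880


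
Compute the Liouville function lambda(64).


The Liouville function is lambda(k) = (-1)^Omega(k), where Omega(k) counts the prime factors of k with multiplicity.
Factoring: 64 = 2 * 2 * 2 * 2 * 2 * 2, so Omega(64) = 6.
lambda(64) = (-1)^6 = 1.

1


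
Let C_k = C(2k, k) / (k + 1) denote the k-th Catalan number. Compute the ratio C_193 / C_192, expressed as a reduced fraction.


Using C_k = (2k)! / (k! (k+1)!), the ratio C_{k+1}/C_k simplifies to
C_{k+1}/C_k = [(2k+2)! / ((k+1)! (k+2)!)] * [k! (k+1)! / (2k)!]
 = (2k+2)(2k+1) / ((k+1)(k+2)) = 2(2k+1) / (k+2).
For k = 192: 2(2*192 + 1) / (192 + 2) = 770/194 = 385/97.

385/97


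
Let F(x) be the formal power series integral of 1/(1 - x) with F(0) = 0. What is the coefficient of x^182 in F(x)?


1/(1 - x) = sum_{k>=0} x^k. Integrating termwise and using F(0) = 0 gives
F(x) = sum_{k>=0} x^(k+1) / (k+1) = sum_{m>=1} x^m / m = -ln(1 - x).
So the coefficient of x^182 is 1/182 = 1/182.

1/182


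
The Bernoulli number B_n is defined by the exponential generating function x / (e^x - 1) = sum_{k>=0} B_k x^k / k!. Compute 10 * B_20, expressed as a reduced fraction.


Bernoulli numbers can also be computed recursively via B_0 = 1 and sum_{j=0}^{m} C(m+1, j) B_j = 0 for m >= 1. Odd-index Bernoulli numbers vanish for k >= 3.
Computing B_20 = -174611/330, so 10 * B_20 = 10 * -174611/330 = -174611/33.

-174611/33


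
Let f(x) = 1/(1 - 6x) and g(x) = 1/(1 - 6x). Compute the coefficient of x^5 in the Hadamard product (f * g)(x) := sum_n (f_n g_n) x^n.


f has coefficients f_k = 6^k and g has coefficients g_k = 6^k, so the Hadamard product has coefficient (f*g)_k = 6^k * 6^k = 36^k.
For k = 5: 36^5 = 60466176.

60466176


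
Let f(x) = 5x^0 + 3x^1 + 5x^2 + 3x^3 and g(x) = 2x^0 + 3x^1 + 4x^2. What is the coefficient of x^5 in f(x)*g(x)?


Cauchy product at x^5:
3*4
= 12

12


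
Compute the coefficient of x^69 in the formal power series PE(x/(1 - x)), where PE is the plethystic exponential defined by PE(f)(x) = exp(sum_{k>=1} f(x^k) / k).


For f(x) = x/(1 - x) we have
sum_{k>=1} f(x^k) / k = sum_{k>=1} (1/k) * x^k / (1 - x^k) = sum_{k, m >= 1} x^(k m) / k,
which after exponentiating simplifies to
PE(x/(1 - x)) = prod_{k>=1} 1 / (1 - x^k).
This is the generating function for the partition function p(n), so the coefficient of x^69 is p(69).
Computing p(69) by dynamic programming over parts 1, 2, ..., 69: p(69) = 3554345.

3554345


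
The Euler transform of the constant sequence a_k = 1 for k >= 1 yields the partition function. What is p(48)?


The Euler transform converts the sequence a_k = 1 into the number of integer partitions.
Using the recurrence or dynamic programming:
p(48) = 147273

147273


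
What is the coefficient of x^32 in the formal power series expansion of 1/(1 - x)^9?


The negative binomial / multiset identity is
1/(1 - x)^r = sum_{k>=0} C(k + r - 1, r - 1) x^k.
Here r = 9 and k = 32, so the coefficient is
C(32 + 8, 8) = C(40, 8)
= 76904685

76904685


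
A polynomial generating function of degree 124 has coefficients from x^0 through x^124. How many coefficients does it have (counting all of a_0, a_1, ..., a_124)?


A polynomial of degree 124 takes the form a_0 + a_1 x + ... + a_124 x^124.
The number of coefficients is 124 + 1 = 125.

125


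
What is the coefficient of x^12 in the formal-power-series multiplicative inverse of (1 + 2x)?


The inverse is 1/(1 + 2x). Apply the geometric identity 1/(1 - y) = sum_{k>=0} y^k with y = -2x:
1/(1 + 2x) = sum_{k>=0} (-2)^k x^k.
So the coefficient of x^12 is (-2)^12 = 4096.

4096


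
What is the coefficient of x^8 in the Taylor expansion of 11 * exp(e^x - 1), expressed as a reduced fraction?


exp(e^x - 1) = sum_{k>=0} Bell_k x^k / k!, where Bell_k is the k-th Bell number.
So the coefficient of x^8 is 11 * Bell_8 / 8!.
Computing: Bell_8 = 4140 and 8! = 40320, giving
11 * 4140/40320 = 253/224.

253/224


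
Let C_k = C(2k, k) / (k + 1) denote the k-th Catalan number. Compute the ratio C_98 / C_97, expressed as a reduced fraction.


Using C_k = (2k)! / (k! (k+1)!), the ratio C_{k+1}/C_k simplifies to
C_{k+1}/C_k = [(2k+2)! / ((k+1)! (k+2)!)] * [k! (k+1)! / (2k)!]
 = (2k+2)(2k+1) / ((k+1)(k+2)) = 2(2k+1) / (k+2).
For k = 97: 2(2*97 + 1) / (97 + 2) = 390/99 = 130/33.

130/33


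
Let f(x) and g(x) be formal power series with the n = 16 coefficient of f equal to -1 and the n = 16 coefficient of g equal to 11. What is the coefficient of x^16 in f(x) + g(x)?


Addition of formal power series is termwise.
The coefficient of x^16 in f + g = -1 + 11
= 10

10


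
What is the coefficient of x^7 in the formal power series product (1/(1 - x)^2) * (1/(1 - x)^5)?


Combine the factors: (1/(1 - x)^2) * (1/(1 - x)^5) = 1/(1 - x)^7.
Then use 1/(1 - x)^r = sum_{k>=0} C(k + r - 1, r - 1) x^k with r = 7 and k = 7:
C(13, 6) = 1716.

1716


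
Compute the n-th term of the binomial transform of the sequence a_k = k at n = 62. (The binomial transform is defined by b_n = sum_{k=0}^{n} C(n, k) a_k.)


With a_k = k, b_n = sum_{k=0}^{n} C(n, k) k. Using k * C(n, k) = n * C(n-1, k-1) gives b_n = n * sum_{k>=1} C(n-1, k-1) = n * 2^(n-1).
For n = 62: 62 * 2^61 = 62 * 2305843009213693952 = 142962266571249025024.

142962266571249025024


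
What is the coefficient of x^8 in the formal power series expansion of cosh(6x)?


The Maclaurin series is cosh(t) = sum_{m>=0} t^(2m) / (2m)!, so substituting t = 6x, only even powers of x are nonzero, with coefficient of x^(2m) equal to 6^(2m) / (2m)!.
For x^8 the coefficient is 6^8/8! = 1679616/40320 = 1458/35.

1458/35


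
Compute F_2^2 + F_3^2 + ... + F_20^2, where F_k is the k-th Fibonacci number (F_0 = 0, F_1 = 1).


There is a standard identity sum_{k=0}^{N} F_k^2 = F_N * F_{N+1} (proved inductively from the telescoping relation F_k^2 = F_k F_{k+1} - F_{k-1} F_k). Then
sum_{k=2}^{20} F_k^2 = F_20 F_21 - F_1 F_2.
Computing: F_20 = 6765, F_21 = 10946, F_1 = 1, F_2 = 1.
Sum = 6765 * 10946 - 1 * 1 = 74049689.

74049689


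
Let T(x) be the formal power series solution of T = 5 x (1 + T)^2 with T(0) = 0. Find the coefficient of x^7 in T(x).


Apply the Lagrange inversion formula: if T = 5 x * phi(T) with phi(t) = (1 + t)^2, then [x^n] T = 5^n * (1/n) [t^(n-1)] phi(t)^n = 5^n * (1/n) [t^(n-1)] (1 + t)^(2n) = 5^n * (1/n) C(2n, n-1).
Using the identity C(2n, n-1) = C(2n, n) * n / (n+1), the unscaled factor equals C(2n, n) / (n+1) = C_n, the n-th Catalan number.
For n = 7: C_7 = C(14, 7) / 8 = 3432/8 = 429.
With the 5^7 = 78125 factor, the coefficient is 78125 * 429 = 33515625.

33515625


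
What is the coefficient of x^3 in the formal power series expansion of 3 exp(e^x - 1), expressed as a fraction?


exp(e^x - 1) is the exponential generating function for the Bell numbers Bell_k: exp(e^x - 1) = sum_{k>=0} Bell_k x^k / k!.
So the coefficient of x^3 in 3 exp(e^x - 1) is 3 Bell_3 / 3!.
Computing: Bell_3 = 5 and 3! = 6, giving
3 * 5/6 = 5/2.

5/2


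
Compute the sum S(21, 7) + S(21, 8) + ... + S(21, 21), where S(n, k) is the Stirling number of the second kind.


By definition, S(n, k) counts partitions of an n-set into exactly k nonempty blocks.
Computing row n = 21 for k = 7..21:
S(21, k): 82310957214948, 132511015347084, 123272476465204, 71187132291275, 26826851689001, 6833042030178, 1204909218331, 149304004500, 13087462580, 809944464, 34952799, 1023435, 19285, 210, 1
Sum = 444309621663295.

444309621663295


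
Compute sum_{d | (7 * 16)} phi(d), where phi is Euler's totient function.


First, 7 * 16 = 112. One classical identity is sum_{d | n} phi(d) = n (each k in [1, n] has a unique gcd with n, and among the k's with gcd(k, n) = n/d there are phi(d) of them). So the sum equals 112. We also verify directly:
Divisors of 112: 1, 2, 4, 7, 8, 14, 16, 28, 56, 112.
phi values: 1, 1, 2, 6, 4, 6, 8, 12, 24, 48.
Sum = 112.

112


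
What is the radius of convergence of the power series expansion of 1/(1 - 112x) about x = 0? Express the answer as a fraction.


Expanding 1/(1 - 112x) = sum_{k>=0} 112^k x^k, the series converges when |112x| < 1, i.e., |x| < 1/112.
So the radius of convergence is 1/112 = 1/112.

1/112


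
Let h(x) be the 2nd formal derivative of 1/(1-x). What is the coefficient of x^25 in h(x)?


Differentiating 2 times: d^2/dx^2 [1/(1-x)] = 2!/(1-x)^3.
The expansion 1/(1-x)^3 = sum_{k>=0} C(k+2, 2) x^k, so the coefficient of x^n in 2!/(1-x)^3 is 2! * C(n+2, 2).
For n = 25: 2 * C(27, 2) = 2 * 351 = 702

702


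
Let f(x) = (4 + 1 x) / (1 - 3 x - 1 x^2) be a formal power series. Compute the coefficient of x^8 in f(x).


Write f(x) = sum_{k>=0} a_k x^k. Multiplying both sides by 1 - 3 x - 1 x^2 gives
(1 - 3 x - 1 x^2) sum_{k>=0} a_k x^k = 4 + 1 x.
Matching coefficients:
 x^0: a_0 = 4
 x^1: a_1 - 3 a_0 = 1  =>  a_1 = 3*4 + 1 = 13
 x^k (k >= 2): a_k = 3 a_{k-1} + 1 a_{k-2}.
Iterating: a_2 = 43, a_3 = 142, a_4 = 469, a_5 = 1549, a_6 = 5116, a_7 = 16897, a_8 = 55807.
So the coefficient of x^8 is 55807.

55807


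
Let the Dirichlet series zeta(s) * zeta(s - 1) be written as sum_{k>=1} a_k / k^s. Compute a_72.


Convolution gives a_k = sum_{d | k} d * 1 = sum_{d | k} d = sigma(k), the sum of positive divisors of k.
For k = 72, the divisors are 1, 2, 3, 4, 6, 8, 9, 12, 18, 24, 36, 72, so
sigma(72) = 1 + 2 + 3 + 4 + 6 + 8 + 9 + 12 + 18 + 24 + 36 + 72 = 195.

195


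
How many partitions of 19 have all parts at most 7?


Using the generating function (1-x)^(-1)(1-x^2)^(-1)...(1-x^7)^(-1),
the coefficient of x^19 counts these restricted partitions.
Result = 300

300


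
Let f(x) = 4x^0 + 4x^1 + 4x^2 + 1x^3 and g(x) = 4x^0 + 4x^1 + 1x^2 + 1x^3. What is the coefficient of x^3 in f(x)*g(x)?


Cauchy product at x^3:
4*1 + 4*1 + 4*4 + 1*4
= 28

28


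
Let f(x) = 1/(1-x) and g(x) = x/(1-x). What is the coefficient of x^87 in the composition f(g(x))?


First simplify the composition: f(g(x)) = 1/(1 - x/(1-x)) = (1-x)/((1-x) - x) = (1-x)/(1-2x).
Now extract the coefficient. Write (1-x)/(1-2x) = 1/(1-2x) - x/(1-2x).
The coefficient of x^n in 1/(1-2x) is 2^n, and in x/(1-2x) is 2^(n-1) (for n >= 1).
So the coefficient of x^87 is 2^87 - 2^86 = 154742504910672534362390528 - 77371252455336267181195264 = 77371252455336267181195264.

77371252455336267181195264


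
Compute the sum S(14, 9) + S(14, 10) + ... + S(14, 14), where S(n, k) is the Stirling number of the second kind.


By definition, S(n, k) counts partitions of an n-set into exactly k nonempty blocks.
Computing row n = 14 for k = 9..14:
S(14, k): 5135130, 752752, 66066, 3367, 91, 1
Sum = 5957407.

5957407


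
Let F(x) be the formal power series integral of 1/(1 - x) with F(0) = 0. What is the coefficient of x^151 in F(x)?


1/(1 - x) = sum_{k>=0} x^k. Integrating termwise and using F(0) = 0 gives
F(x) = sum_{k>=0} x^(k+1) / (k+1) = sum_{m>=1} x^m / m = -ln(1 - x).
So the coefficient of x^151 is 1/151 = 1/151.

1/151


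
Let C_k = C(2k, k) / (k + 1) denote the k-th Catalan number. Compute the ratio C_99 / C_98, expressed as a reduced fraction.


Using C_k = (2k)! / (k! (k+1)!), the ratio C_{k+1}/C_k simplifies to
C_{k+1}/C_k = [(2k+2)! / ((k+1)! (k+2)!)] * [k! (k+1)! / (2k)!]
 = (2k+2)(2k+1) / ((k+1)(k+2)) = 2(2k+1) / (k+2).
For k = 98: 2(2*98 + 1) / (98 + 2) = 394/100 = 197/50.

197/50


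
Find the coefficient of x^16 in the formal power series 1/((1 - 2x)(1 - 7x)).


By partial fractions or Cauchy convolution:
The coefficient equals sum_{k=0}^{16} 2^k * 7^(16-k).
= 46526102771227

46526102771227


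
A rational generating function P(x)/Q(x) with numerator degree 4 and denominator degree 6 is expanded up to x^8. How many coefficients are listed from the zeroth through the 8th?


Expanding up to x^8 gives the coefficients for x^0, x^1, ..., x^8.
That is 8 + 1 = 9 coefficients in total.

9


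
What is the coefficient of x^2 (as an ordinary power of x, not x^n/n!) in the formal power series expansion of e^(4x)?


The exponential series is e^y = sum_{k>=0} y^k / k!. Substituting y = 4x gives
e^(4x) = sum_{k>=0} 4^k x^k / k!.
So the coefficient of x^n is a^n/n! with a = 4, n = 2:
4^2 / 2! = 16/2 = 8

8


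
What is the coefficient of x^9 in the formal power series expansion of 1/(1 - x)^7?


The expansion 1/(1 - x)^r = sum_{k>=0} C(k + r - 1, r - 1) x^k follows from the multiset / negative-binomial theorem (or from repeated differentiation of the geometric series).
For r = 7 and k = 9:
C(15, 6) = 1307674368000 / (720 * 362880) = 5005.

5005


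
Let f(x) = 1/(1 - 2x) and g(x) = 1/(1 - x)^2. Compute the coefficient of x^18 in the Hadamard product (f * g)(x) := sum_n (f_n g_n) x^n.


f has coefficients f_k = 2^k. For g = 1/(1 - x)^2 the coefficient is g_k = C(k + 1, 1) = k + 1. The Hadamard coefficient is (f * g)_k = 2^k * (k + 1).
For k = 18: 2^18 * 19 = 262144 * 19 = 4980736.

4980736


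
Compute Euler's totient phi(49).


phi(n) counts integers in [1, n] coprime to n. Using the multiplicative formula phi(n) = n * prod_{p | n} (1 - 1/p):
49 = 7^2, so
phi(49) = 49 * (1 - 1/7) = 42.

42


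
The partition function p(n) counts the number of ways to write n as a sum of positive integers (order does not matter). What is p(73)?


Using the generating function prod_{k>=1} 1/(1-x^k), we compute p(73).
By dynamic programming over parts 1 through 73:
p(73) = 6185689

6185689


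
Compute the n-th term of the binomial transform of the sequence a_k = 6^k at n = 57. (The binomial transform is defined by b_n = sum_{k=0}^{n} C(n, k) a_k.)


With a_k = 6^k, b_n = sum_{k=0}^{n} C(n, k) 6^k = (1 + 6)^n by the binomial theorem.
For n = 57: (1 + 6)^57 = 7^57 = 1481113296616977741464105532513750734030421355207.

1481113296616977741464105532513750734030421355207


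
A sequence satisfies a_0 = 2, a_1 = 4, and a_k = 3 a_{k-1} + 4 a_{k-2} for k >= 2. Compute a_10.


The characteristic equation is t^2 - 3 t - 4 = 0, with roots r_1 = 4 and r_2 = -1 (so c_1 = r_1 + r_2, c_2 = -r_1 r_2 as required).
One can use the closed form a_n = A r_1^n + B r_2^n, but direct iteration is more reliable:
a_0 = 2, a_1 = 4, a_2 = 20, a_3 = 76, a_4 = 308, a_5 = 1228, a_6 = 4916, a_7 = 19660, a_8 = 78644, a_9 = 314572, a_10 = 1258292.
So a_10 = 1258292.

1258292


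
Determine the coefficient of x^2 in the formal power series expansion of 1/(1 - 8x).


The geometric series identity gives 1/(1 - c x) = sum_{k>=0} c^k x^k, so the coefficient of x^k is c^k.
Here c = 8 and k = 2.
Computing: 8^2 = 64

64


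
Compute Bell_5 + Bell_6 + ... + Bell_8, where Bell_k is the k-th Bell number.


Recall Bell_k counts set partitions of a k-set (with Bell_0 = 1 by convention).
Bell_5 through Bell_8: 52, 203, 877, 4140
Sum = 52 + 203 + 877 + 4140 = 5272.

5272


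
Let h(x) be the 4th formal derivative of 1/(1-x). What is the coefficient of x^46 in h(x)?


Differentiating 4 times: d^4/dx^4 [1/(1-x)] = 4!/(1-x)^5.
The expansion 1/(1-x)^5 = sum_{k>=0} C(k+4, 4) x^k, so the coefficient of x^n in 4!/(1-x)^5 is 4! * C(n+4, 4).
For n = 46: 24 * C(50, 4) = 24 * 230300 = 5527200

5527200


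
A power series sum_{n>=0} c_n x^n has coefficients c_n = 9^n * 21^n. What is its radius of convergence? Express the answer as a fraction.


By the root test (Cauchy-Hadamard), the radius is R = 1 / limsup_n |c_n|^(1/n).
Here |c_n|^(1/n) = (9^n * 21^n)^(1/n) = 9 * 21 = 189 for all n.
So R = 1/189 = 1/189.

1/189


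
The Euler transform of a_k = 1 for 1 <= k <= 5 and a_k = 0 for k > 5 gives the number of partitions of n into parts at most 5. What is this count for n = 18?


Partitions of 18 into parts at most 5:
Using generating function (1-x)^(-1)(1-x^2)^(-1)...(1-x^5)^(-1),
the coefficient of x^18 = 141

141


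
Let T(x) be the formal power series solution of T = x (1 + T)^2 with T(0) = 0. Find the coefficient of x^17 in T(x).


Apply the Lagrange inversion formula: if T = x * phi(T) with phi(t) = (1 + t)^2, then [x^n] T = (1/n) [t^(n-1)] phi(t)^n = (1/n) [t^(n-1)] (1 + t)^(2n) = (1/n) C(2n, n-1).
Using the identity C(2n, n-1) = C(2n, n) * n / (n+1), the unscaled factor equals C(2n, n) / (n+1) = C_n, the n-th Catalan number.
For n = 17: C_17 = C(34, 17) / 18 = 2333606220/18 = 129644790 = 129644790.

129644790


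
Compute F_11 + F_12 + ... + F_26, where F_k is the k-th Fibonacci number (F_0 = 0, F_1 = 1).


Use the identity sum_{k=0}^{N} F_k = F_{N+2} - 1 (which follows from F_{k+2} - F_{k+1} = F_k). Then
sum_{k=11}^{26} F_k = (F_{28} - 1) - (F_{12} - 1) = F_{28} - F_{12}.
Computing: F_{28} = 317811, F_{12} = 144, so
Sum = 317811 - 144 = 317667.

317667


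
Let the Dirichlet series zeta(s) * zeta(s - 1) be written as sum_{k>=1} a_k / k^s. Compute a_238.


Convolution gives a_k = sum_{d | k} d * 1 = sum_{d | k} d = sigma(k), the sum of positive divisors of k.
For k = 238, the divisors are 1, 2, 7, 14, 17, 34, 119, 238, so
sigma(238) = 1 + 2 + 7 + 14 + 17 + 34 + 119 + 238 = 432.

432


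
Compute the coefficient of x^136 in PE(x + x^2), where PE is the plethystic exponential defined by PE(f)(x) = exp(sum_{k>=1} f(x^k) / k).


With f(x) = x + x^2, the exponent is sum_{k>=1} (x^k + x^(2k)) / k = -ln(1 - x) - ln(1 - x^2). Exponentiating:
PE(x + x^2) = 1 / ((1 - x)(1 - x^2)).
This is the generating function for partitions of n into parts of size 1 or 2. The number of 2's can be any j in 0..68, and the rest are 1's, so
[x^136] = floor(136/2) + 1 = 69.

69


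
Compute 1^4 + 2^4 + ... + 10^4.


This power sum has a closed form given by Faulhaber's formula
sum_{k=1}^{m} k^p = (1 / (p + 1)) * sum_{j=0}^{p} C(p + 1, j) B_j m^(p + 1 - j),
but for small m direct computation is fastest:
1 + 16 + 81 + 256 + 625 + 1296 + 2401 + 4096 + 6561 + 10000 = 25333.

25333


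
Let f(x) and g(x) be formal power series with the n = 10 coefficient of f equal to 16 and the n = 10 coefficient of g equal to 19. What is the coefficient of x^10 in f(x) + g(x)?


Addition of formal power series is termwise.
The coefficient of x^10 in f + g = 16 + 19
= 35

35


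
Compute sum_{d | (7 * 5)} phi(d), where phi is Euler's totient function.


First, 7 * 5 = 35. One classical identity is sum_{d | n} phi(d) = n (each k in [1, n] has a unique gcd with n, and among the k's with gcd(k, n) = n/d there are phi(d) of them). So the sum equals 35. We also verify directly:
Divisors of 35: 1, 5, 7, 35.
phi values: 1, 4, 6, 24.
Sum = 35.

35


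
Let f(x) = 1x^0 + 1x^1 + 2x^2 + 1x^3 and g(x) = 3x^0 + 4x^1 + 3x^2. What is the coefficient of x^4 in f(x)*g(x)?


Cauchy product at x^4:
2*3 + 1*4
= 10

10


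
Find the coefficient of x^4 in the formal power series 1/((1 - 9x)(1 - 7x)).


By partial fractions or Cauchy convolution:
The coefficient equals sum_{k=0}^{4} 9^k * 7^(4-k).
= 21121

21121


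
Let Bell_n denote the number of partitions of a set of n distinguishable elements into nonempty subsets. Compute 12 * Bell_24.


Bell_24 can be computed from the Bell triangle or from Dobinski's identity Bell_n = (1/e) * sum_{k>=0} k^n / k!.
Computing Bell_24 = 445958869294805289.
Then 12 * 445958869294805289 = 5351506431537663468.

5351506431537663468


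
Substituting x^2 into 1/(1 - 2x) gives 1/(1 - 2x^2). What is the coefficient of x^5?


Since 1/(1 - 2x^2) only has even powers of x,
the coefficient of x^5 (odd) is 0.

0


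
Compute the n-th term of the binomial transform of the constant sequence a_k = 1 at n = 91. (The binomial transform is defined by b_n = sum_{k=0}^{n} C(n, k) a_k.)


With a_k = 1 for all k, b_n = sum_{k=0}^{n} C(n, k) = 2^n by the binomial theorem.
For n = 91: 2^91 = 2475880078570760549798248448.

2475880078570760549798248448


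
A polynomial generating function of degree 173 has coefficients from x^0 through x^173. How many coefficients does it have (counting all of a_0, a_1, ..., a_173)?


A polynomial of degree 173 takes the form a_0 + a_1 x + ... + a_173 x^173.
The number of coefficients is 173 + 1 = 174.

174


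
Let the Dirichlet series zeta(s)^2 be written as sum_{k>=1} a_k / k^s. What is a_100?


The Dirichlet convolution of the constant function 1 with itself gives (1 * 1)(k) = sum_{d | k} 1 = d(k), the number of positive divisors of k.
Since zeta(s) = sum_{k>=1} 1/k^s, we have zeta(s)^2 = sum_{k>=1} d(k)/k^s, so a_k = d(k).
For k = 100: the divisors are 1, 2, 4, 5, 10, 20, 25, 50, 100.
Count = 9.

9


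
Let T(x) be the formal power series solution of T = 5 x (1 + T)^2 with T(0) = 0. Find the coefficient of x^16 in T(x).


Apply the Lagrange inversion formula: if T = 5 x * phi(T) with phi(t) = (1 + t)^2, then [x^n] T = 5^n * (1/n) [t^(n-1)] phi(t)^n = 5^n * (1/n) [t^(n-1)] (1 + t)^(2n) = 5^n * (1/n) C(2n, n-1).
Using the identity C(2n, n-1) = C(2n, n) * n / (n+1), the unscaled factor equals C(2n, n) / (n+1) = C_n, the n-th Catalan number.
For n = 16: C_16 = C(32, 16) / 17 = 601080390/17 = 35357670.
With the 5^16 = 152587890625 factor, the coefficient is 152587890625 * 35357670 = 5395152282714843750.

5395152282714843750


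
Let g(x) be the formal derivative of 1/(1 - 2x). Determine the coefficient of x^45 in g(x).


Differentiate termwise: d/dx sum_{k>=0} 2^k x^k = sum_{k>=1} k 2^k x^(k-1) = sum_{j>=0} (j+1) 2^(j+1) x^j.
Equivalently, d/dx [1/(1 - 2x)] = 2/(1 - 2x)^2.
For j = 45: 46 * 2^46 = 46 * 70368744177664 = 3236962232172544.

3236962232172544


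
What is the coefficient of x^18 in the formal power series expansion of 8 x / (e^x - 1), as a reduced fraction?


The exponential generating function for Bernoulli numbers is
x / (e^x - 1) = sum_{k>=0} B_k x^k / k!.
So the coefficient of x^18 in 8 x / (e^x - 1) is 8 B_18 / 18!.
Computing: B_18 = 43867/798, 18! = 6402373705728000, giving
8 * 43867/798 / 6402373705728000 = 43867/638636777146368000.

43867/638636777146368000


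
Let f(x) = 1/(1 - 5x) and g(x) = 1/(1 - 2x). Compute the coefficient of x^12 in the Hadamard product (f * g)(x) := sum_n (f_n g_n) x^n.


f has coefficients f_k = 5^k and g has coefficients g_k = 2^k, so the Hadamard product has coefficient (f*g)_k = 5^k * 2^k = 10^k.
For k = 12: 10^12 = 1000000000000.

1000000000000


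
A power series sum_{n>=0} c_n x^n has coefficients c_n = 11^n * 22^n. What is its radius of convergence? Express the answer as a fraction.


By the root test (Cauchy-Hadamard), the radius is R = 1 / limsup_n |c_n|^(1/n).
Here |c_n|^(1/n) = (11^n * 22^n)^(1/n) = 11 * 22 = 242 for all n.
So R = 1/242 = 1/242.

1/242


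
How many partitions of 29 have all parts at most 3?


Using the generating function (1-x)^(-1)(1-x^2)^(-1)(1-x^3)^(-1),
the coefficient of x^29 counts these restricted partitions.
Result = 85

85


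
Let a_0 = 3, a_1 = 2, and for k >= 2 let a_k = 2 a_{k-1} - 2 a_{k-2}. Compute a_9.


Iterating the recurrence forward:
a_0 = 3
a_1 = 2
a_2 = 2*2 - 2*3 = -2
a_3 = 2*-2 - 2*2 = -8
a_4 = 2*-8 - 2*-2 = -12
a_5 = 2*-12 - 2*-8 = -8
a_6 = 2*-8 - 2*-12 = 8
a_7 = 2*8 - 2*-8 = 32
a_8 = 2*32 - 2*8 = 48
a_9 = 2*48 - 2*32 = 32
So a_9 = 32.

32


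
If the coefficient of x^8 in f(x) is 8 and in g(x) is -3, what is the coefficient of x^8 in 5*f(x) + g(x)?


Scalar multiplication scales coefficients: 5 * 8 = 40.
Then add the g coefficient: 40 + -3
= 37

37


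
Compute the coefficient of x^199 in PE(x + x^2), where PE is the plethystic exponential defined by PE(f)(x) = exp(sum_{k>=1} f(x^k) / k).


With f(x) = x + x^2, the exponent is sum_{k>=1} (x^k + x^(2k)) / k = -ln(1 - x) - ln(1 - x^2). Exponentiating:
PE(x + x^2) = 1 / ((1 - x)(1 - x^2)).
This is the generating function for partitions of n into parts of size 1 or 2. The number of 2's can be any j in 0..99, and the rest are 1's, so
[x^199] = floor(199/2) + 1 = 100.

100


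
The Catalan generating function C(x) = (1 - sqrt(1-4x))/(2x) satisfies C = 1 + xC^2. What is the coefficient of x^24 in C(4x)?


Substituting x -> 4x scales the n-th coefficient by 4^n, so [x^24] C(4x) = 4^24 * C_24.
C_24 = C(2*24, 24)/(25) = 32247603683100/25 = 1289904147324.
So 4^24 * 1289904147324 = 281474976710656 * 1289904147324 = 363075739827001485944684544.

363075739827001485944684544


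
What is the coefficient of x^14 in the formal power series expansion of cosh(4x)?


The Maclaurin series is cosh(t) = sum_{m>=0} t^(2m) / (2m)!, so substituting t = 4x, only even powers of x are nonzero, with coefficient of x^(2m) equal to 4^(2m) / (2m)!.
For x^14 the coefficient is 4^14/14! = 268435456/87178291200 = 131072/42567525.

131072/42567525


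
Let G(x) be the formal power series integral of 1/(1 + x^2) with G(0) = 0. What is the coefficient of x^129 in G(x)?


1/(1 + x^2) = sum_{j>=0} (-1)^j x^(2j). Integrating termwise with G(0) = 0:
G(x) = sum_{j>=0} (-1)^j x^(2j+1) / (2j+1) = arctan(x).
Only odd powers are nonzero. For x^129 write 129 = 2*64 + 1, giving
(-1)^64 / 129 = 1/129 = 1/129.

1/129


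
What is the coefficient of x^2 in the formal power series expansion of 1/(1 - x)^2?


The expansion 1/(1 - x)^r = sum_{k>=0} C(k + r - 1, r - 1) x^k follows from the multiset / negative-binomial theorem (or from repeated differentiation of the geometric series).
For r = 2 and k = 2:
C(3, 1) = 6 / (1 * 2) = 3.

3


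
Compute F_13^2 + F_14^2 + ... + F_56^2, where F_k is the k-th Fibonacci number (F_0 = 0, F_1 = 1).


There is a standard identity sum_{k=0}^{N} F_k^2 = F_N * F_{N+1} (proved inductively from the telescoping relation F_k^2 = F_k F_{k+1} - F_{k-1} F_k). Then
sum_{k=13}^{56} F_k^2 = F_56 F_57 - F_12 F_13.
Computing: F_56 = 225851433717, F_57 = 365435296162, F_12 = 144, F_13 = 233.
Sum = 225851433717 * 365435296162 - 144 * 233 = 82534085568984207460602.

82534085568984207460602


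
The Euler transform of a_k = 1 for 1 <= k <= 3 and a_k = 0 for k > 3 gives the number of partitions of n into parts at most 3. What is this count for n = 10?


Partitions of 10 into parts at most 3:
Using generating function (1-x)^(-1)(1-x^2)^(-1)(1-x^3)^(-1),
the coefficient of x^10 = 14

14


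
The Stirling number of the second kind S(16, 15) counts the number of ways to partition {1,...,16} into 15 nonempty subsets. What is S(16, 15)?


Using the explicit formula S(n,k) = (1/k!) sum_{j=0}^{k} (-1)^(k-j) C(k,j) j^n:
S(16, 15) = 120
Equivalently, S(n,k) is n! times the coefficient of x^n in the EGF (e^x - 1)^k / k!.

120


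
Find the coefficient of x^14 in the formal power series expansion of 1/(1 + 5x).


Write 1/(1 + c x) = 1/(1 - (-c) x) and apply the geometric-series identity
1/(1 - y) = sum_{k>=0} y^k to get 1/(1 + c x) = sum_{k>=0} (-c)^k x^k.
So the coefficient of x^k is (-c)^k = (-1)^k * c^k.
Here c = 5 and k = 14:
(-5)^14 = 1 * 6103515625 = 6103515625

6103515625


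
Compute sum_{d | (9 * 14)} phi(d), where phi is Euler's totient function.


First, 9 * 14 = 126. One classical identity is sum_{d | n} phi(d) = n (each k in [1, n] has a unique gcd with n, and among the k's with gcd(k, n) = n/d there are phi(d) of them). So the sum equals 126. We also verify directly:
Divisors of 126: 1, 2, 3, 6, 7, 9, 14, 18, 21, 42, 63, 126.
phi values: 1, 1, 2, 2, 6, 6, 6, 6, 12, 12, 36, 36.
Sum = 126.

126


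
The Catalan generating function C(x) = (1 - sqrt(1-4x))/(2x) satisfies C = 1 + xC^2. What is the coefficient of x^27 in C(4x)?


Substituting x -> 4x scales the n-th coefficient by 4^n, so [x^27] C(4x) = 4^27 * C_27.
C_27 = C(2*27, 27)/(28) = 1946939425648112/28 = 69533550916004.
So 4^27 * 69533550916004 = 18014398509481984 * 69533550916004 = 1252605095980252100842735271936.

1252605095980252100842735271936


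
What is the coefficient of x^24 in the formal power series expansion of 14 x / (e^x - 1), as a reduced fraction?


The exponential generating function for Bernoulli numbers is
x / (e^x - 1) = sum_{k>=0} B_k x^k / k!.
So the coefficient of x^24 in 14 x / (e^x - 1) is 14 B_24 / 24!.
Computing: B_24 = -236364091/2730, 24! = 620448401733239439360000, giving
14 * -236364091/2730 / 620448401733239439360000 = -236364091/120987438337981690675200000.

-236364091/120987438337981690675200000


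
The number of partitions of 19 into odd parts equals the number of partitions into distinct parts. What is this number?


Computing partitions of 19 into odd parts (1, 3, 5, ...):
Using the generating function prod_{k>=0} 1/(1-x^(2k+1)),
the count is 54

54


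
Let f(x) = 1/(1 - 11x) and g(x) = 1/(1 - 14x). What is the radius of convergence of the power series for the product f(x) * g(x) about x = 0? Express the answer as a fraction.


The radius of 1/(1 - 11x) is 1/11 (nearest singularity at x = 1/11), and the radius of 1/(1 - 14x) is 1/14.
The product f(x)*g(x) = 1/((1 - 11x)(1 - 14x)) has singularities at both 1/11 and 1/14, so its radius of convergence is the distance to the nearest one:
min(1/11, 1/14) = 1/14.

1/14


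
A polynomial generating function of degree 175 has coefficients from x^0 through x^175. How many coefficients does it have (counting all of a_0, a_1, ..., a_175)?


A polynomial of degree 175 takes the form a_0 + a_1 x + ... + a_175 x^175.
The number of coefficients is 175 + 1 = 176.

176


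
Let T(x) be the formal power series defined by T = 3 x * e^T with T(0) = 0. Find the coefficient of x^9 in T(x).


Apply the Lagrange inversion formula: if T = 3 x * phi(T) with phi(t) = e^t, then
[x^n] T = 3^n * (1/n) [t^(n-1)] phi(t)^n = 3^n * (1/n) [t^(n-1)] e^(n t) = 3^n * (1/n) * n^(n-1) / (n-1)! = 3^n * n^(n-1) / n!.
When c = 1 this is the Cayley count of rooted labeled trees on n vertices, divided by n!.
For n = 9: 3^9 * 9^8 / 9! = 19683 * 43046721/362880 = 10460353203/4480.

10460353203/4480


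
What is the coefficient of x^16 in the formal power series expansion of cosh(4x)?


The Maclaurin series is cosh(t) = sum_{m>=0} t^(2m) / (2m)!, so substituting t = 4x, only even powers of x are nonzero, with coefficient of x^(2m) equal to 4^(2m) / (2m)!.
For x^16 the coefficient is 4^16/16! = 4294967296/20922789888000 = 131072/638512875.

131072/638512875


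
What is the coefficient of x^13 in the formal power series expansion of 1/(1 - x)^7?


The expansion 1/(1 - x)^r = sum_{k>=0} C(k + r - 1, r - 1) x^k follows from the multiset / negative-binomial theorem (or from repeated differentiation of the geometric series).
For r = 7 and k = 13:
C(19, 6) = 121645100408832000 / (720 * 6227020800) = 27132.

27132


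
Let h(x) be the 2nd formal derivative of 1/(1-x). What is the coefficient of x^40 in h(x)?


Differentiating 2 times: d^2/dx^2 [1/(1-x)] = 2!/(1-x)^3.
The expansion 1/(1-x)^3 = sum_{k>=0} C(k+2, 2) x^k, so the coefficient of x^n in 2!/(1-x)^3 is 2! * C(n+2, 2).
For n = 40: 2 * C(42, 2) = 2 * 861 = 1722

1722


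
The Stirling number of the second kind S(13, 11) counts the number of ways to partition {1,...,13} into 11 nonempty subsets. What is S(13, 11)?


Using the explicit formula S(n,k) = (1/k!) sum_{j=0}^{k} (-1)^(k-j) C(k,j) j^n:
S(13, 11) = 2431
Equivalently, S(n,k) is n! times the coefficient of x^n in the EGF (e^x - 1)^k / k!.

2431


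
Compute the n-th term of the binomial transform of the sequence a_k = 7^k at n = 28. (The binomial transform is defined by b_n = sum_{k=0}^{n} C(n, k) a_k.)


With a_k = 7^k, b_n = sum_{k=0}^{n} C(n, k) 7^k = (1 + 7)^n by the binomial theorem.
For n = 28: (1 + 7)^28 = 8^28 = 19342813113834066795298816.

19342813113834066795298816


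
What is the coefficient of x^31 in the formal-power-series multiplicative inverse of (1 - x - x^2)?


Let the inverse be f(x) = sum_{k>=0} a_k x^k. From f(x) * (1 - x - x^2) = 1 and matching coefficients:
 x^0: a_0 = 1.
 x^1: a_1 - a_0 = 0, so a_1 = 1.
 x^k (k >= 2): a_k - a_{k-1} - a_{k-2} = 0, i.e. a_k = a_{k-1} + a_{k-2}.
This is the Fibonacci-type recurrence shifted so that a_0 = a_1 = 1.
Iterating: a_0=1, a_1=1, a_2=2, a_3=3, a_4=5, a_5=8, a_6=13, a_7=21, a_8=34, a_9=55, ...
a_31 = 2178309.

2178309


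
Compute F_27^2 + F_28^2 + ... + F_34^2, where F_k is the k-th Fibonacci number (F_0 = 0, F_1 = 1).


There is a standard identity sum_{k=0}^{N} F_k^2 = F_N * F_{N+1} (proved inductively from the telescoping relation F_k^2 = F_k F_{k+1} - F_{k-1} F_k). Then
sum_{k=27}^{34} F_k^2 = F_34 F_35 - F_26 F_27.
Computing: F_34 = 5702887, F_35 = 9227465, F_26 = 121393, F_27 = 196418.
Sum = 5702887 * 9227465 - 121393 * 196418 = 52599346421181.

52599346421181


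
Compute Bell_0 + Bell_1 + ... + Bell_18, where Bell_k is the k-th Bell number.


Recall Bell_k counts set partitions of a k-set (with Bell_0 = 1 by convention).
Bell_0 through Bell_18: 1, 1, 2, 5, 15, 52, 203, 877, 4140, 21147, 115975, 678570, 4213597, 27644437, 190899322, 1382958545, 10480142147, 82864869804, 682076806159
Sum = 1 + 1 + 2 + 5 + 15 + 52 + 203 + 877 + 4140 + 21147 + 115975 + 678570 + 4213597 + 27644437 + 190899322 + 1382958545 + 10480142147 + 82864869804 + 682076806159 = 777028354999.

777028354999


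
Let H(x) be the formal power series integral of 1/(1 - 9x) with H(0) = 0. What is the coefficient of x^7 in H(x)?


1/(1 - 9x) = sum_{k>=0} 9^k x^k. Integrating termwise with H(0) = 0:
H(x) = sum_{k>=0} 9^k x^(k+1) / (k+1) = sum_{m>=1} 9^(m-1) x^m / m.
For m = 7: 9^6/7 = 531441/7 = 531441/7.

531441/7


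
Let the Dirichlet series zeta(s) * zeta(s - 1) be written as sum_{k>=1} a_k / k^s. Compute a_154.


Convolution gives a_k = sum_{d | k} d * 1 = sum_{d | k} d = sigma(k), the sum of positive divisors of k.
For k = 154, the divisors are 1, 2, 7, 11, 14, 22, 77, 154, so
sigma(154) = 1 + 2 + 7 + 11 + 14 + 22 + 77 + 154 = 288.

288


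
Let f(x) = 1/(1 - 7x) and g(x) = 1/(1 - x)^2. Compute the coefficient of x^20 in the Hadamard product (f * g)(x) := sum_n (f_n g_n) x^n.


f has coefficients f_k = 7^k. For g = 1/(1 - x)^2 the coefficient is g_k = C(k + 1, 1) = k + 1. The Hadamard coefficient is (f * g)_k = 7^k * (k + 1).
For k = 20: 7^20 * 21 = 79792266297612001 * 21 = 1675637592249852021.

1675637592249852021


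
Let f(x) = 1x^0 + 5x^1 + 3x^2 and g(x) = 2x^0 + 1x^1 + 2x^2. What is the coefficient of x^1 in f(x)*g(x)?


Cauchy product at x^1:
1*1 + 5*2
= 11

11


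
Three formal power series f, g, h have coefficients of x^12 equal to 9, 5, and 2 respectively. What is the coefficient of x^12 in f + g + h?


Series addition is componentwise:
9 + 5 + 2
= 16

16


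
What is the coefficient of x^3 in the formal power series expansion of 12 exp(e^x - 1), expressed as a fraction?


exp(e^x - 1) is the exponential generating function for the Bell numbers Bell_k: exp(e^x - 1) = sum_{k>=0} Bell_k x^k / k!.
So the coefficient of x^3 in 12 exp(e^x - 1) is 12 Bell_3 / 3!.
Computing: Bell_3 = 5 and 3! = 6, giving
12 * 5/6 = 10.

10


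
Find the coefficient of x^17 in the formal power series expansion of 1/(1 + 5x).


Write 1/(1 + c x) = 1/(1 - (-c) x) and apply the geometric-series identity
1/(1 - y) = sum_{k>=0} y^k to get 1/(1 + c x) = sum_{k>=0} (-c)^k x^k.
So the coefficient of x^k is (-c)^k = (-1)^k * c^k.
Here c = 5 and k = 17:
(-5)^17 = -1 * 762939453125 = -762939453125

-762939453125


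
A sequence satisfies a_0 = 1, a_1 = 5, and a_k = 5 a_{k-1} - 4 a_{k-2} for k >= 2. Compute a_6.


The characteristic equation is t^2 - 5 t + 4 = 0, with roots r_1 = 4 and r_2 = 1 (so c_1 = r_1 + r_2, c_2 = -r_1 r_2 as required).
One can use the closed form a_n = A r_1^n + B r_2^n, but direct iteration is more reliable:
a_0 = 1, a_1 = 5, a_2 = 21, a_3 = 85, a_4 = 341, a_5 = 1365, a_6 = 5461.
So a_6 = 5461.

5461


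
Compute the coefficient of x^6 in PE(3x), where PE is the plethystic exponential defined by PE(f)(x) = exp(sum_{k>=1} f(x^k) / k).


With f(x) = 3x, the exponent is sum_{k>=1} 3 x^k / k = 3 * (-ln(1 - x)). Exponentiating:
PE(3x) = exp(-3 ln(1 - x)) = 1/(1 - x)^3.
By the negative binomial expansion, [x^n] 1/(1 - x)^3 = C(n + 2, 2).
For n = 6: C(8, 2) = 28.

28


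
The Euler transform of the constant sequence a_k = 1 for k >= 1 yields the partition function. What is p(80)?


The Euler transform converts the sequence a_k = 1 into the number of integer partitions.
Using the recurrence or dynamic programming:
p(80) = 15796476

15796476


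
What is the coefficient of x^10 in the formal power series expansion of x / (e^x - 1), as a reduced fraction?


The exponential generating function for Bernoulli numbers is
x / (e^x - 1) = sum_{k>=0} B_k x^k / k!.
So the coefficient of x^10 in x / (e^x - 1) is B_10 / 10!.
Computing: B_10 = 5/66, 10! = 3628800, giving
5/66 / 3628800 = 1/47900160.

1/47900160


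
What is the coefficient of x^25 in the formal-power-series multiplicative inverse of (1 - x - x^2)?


Let the inverse be f(x) = sum_{k>=0} a_k x^k. From f(x) * (1 - x - x^2) = 1 and matching coefficients:
 x^0: a_0 = 1.
 x^1: a_1 - a_0 = 0, so a_1 = 1.
 x^k (k >= 2): a_k - a_{k-1} - a_{k-2} = 0, i.e. a_k = a_{k-1} + a_{k-2}.
This is the Fibonacci-type recurrence shifted so that a_0 = a_1 = 1.
Iterating: a_0=1, a_1=1, a_2=2, a_3=3, a_4=5, a_5=8, a_6=13, a_7=21, a_8=34, a_9=55, ...
a_25 = 121393.

121393


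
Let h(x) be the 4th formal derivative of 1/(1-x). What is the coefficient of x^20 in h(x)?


Differentiating 4 times: d^4/dx^4 [1/(1-x)] = 4!/(1-x)^5.
The expansion 1/(1-x)^5 = sum_{k>=0} C(k+4, 4) x^k, so the coefficient of x^n in 4!/(1-x)^5 is 4! * C(n+4, 4).
For n = 20: 24 * C(24, 4) = 24 * 10626 = 255024

255024


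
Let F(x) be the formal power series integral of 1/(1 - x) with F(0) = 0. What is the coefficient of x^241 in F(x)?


1/(1 - x) = sum_{k>=0} x^k. Integrating termwise and using F(0) = 0 gives
F(x) = sum_{k>=0} x^(k+1) / (k+1) = sum_{m>=1} x^m / m = -ln(1 - x).
So the coefficient of x^241 is 1/241 = 1/241.

1/241
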